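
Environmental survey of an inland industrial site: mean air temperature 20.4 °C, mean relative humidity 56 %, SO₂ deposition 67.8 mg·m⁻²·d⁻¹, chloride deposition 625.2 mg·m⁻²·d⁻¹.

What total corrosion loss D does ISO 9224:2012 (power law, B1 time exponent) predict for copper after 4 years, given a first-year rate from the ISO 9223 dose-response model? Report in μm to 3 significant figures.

D(4) = 3.47 μm

copper: f(T) = -0.080·(T−10) [T>10 °C] = -0.8320
  sulphur-dioxide contribution → 0.1879 μm/a
  chloride contribution → 1.189 μm/a
  ⇒ r_corr(copper) = 1.377 μm/a
Power-law: D(4) = r_corr · 4^0.667
  D(4) = 1.377 × 4^0.667 = 1.377 × 2.521 = 3.472 μm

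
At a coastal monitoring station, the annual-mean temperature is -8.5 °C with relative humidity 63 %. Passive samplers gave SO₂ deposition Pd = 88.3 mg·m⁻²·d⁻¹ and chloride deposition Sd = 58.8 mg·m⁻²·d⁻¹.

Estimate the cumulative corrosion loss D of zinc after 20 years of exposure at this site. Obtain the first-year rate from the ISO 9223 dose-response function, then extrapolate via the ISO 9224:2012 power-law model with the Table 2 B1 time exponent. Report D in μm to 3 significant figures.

zinc: f(T) = +0.038·(T−10) [T≤10 °C] = -0.7030
  SO₂ term: 0.0129·88.3^0.44·exp(0.046·63-0.7030) = 0.8319
  Cl⁻ term: 0.0175·58.8^0.57·exp(0.008·63+0.085·-8.5) = 0.1434
  sum: 0.8319 + 0.1434 → r_corr = 0.9754 μm/a
Power-law: D(20) = r_corr · 20^0.813
  D(20) = 0.9754 × 20^0.813 = 0.9754 × 11.42 = 11.14 μm

D(20) = 11.1 μm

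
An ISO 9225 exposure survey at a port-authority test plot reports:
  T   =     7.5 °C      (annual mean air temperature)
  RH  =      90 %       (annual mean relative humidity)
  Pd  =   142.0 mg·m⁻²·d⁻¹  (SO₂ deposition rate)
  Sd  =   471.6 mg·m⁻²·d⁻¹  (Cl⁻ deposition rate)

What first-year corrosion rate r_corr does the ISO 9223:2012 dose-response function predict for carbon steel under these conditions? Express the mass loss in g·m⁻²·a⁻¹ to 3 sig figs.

r_corr = 1.72e+03 g·m⁻²·a⁻¹

carbon steel: f(T) = +0.150·(T−10) [T≤10 °C] = -0.3750
  sulphur-dioxide contribution → 96.84 μm/a
  chloride contribution → 122 μm/a
  total first-year rate 218.8 μm/a
Convert to mass loss: 218.8 μm/a × 7.85 g/cm³ = 1718 g·m⁻²·a⁻¹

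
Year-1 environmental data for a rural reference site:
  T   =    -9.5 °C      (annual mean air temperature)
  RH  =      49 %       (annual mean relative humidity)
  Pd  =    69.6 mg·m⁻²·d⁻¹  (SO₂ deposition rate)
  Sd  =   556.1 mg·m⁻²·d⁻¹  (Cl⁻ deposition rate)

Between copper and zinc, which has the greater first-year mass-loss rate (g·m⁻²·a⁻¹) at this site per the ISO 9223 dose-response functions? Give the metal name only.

zinc

copper: f(T) = +0.126·(T−10) [T≤10 °C] = -2.4570
  SO₂ term: 0.0053·69.6^0.26·exp(0.059·49-2.4570) = 0.02465
  Sd branch = 0.01025·Sd^0.27·e^(0.036·RH+0.049·T) = 0.2069 μm/a
  sum: 0.02465 + 0.2069 → r_corr = 0.2316 μm/a
  mass loss = 0.2316 μm/a × 8.96 g/cm³ = 2.075 g·m⁻²·a⁻¹
zinc: temperature factor f = +0.038·(-19.5) = -0.7410
  Pd branch = 0.0129·Pd^0.44·e^(0.046·RH+f) = 0.3788 μm/a
  Sd branch = 0.0175·Sd^0.57·e^(0.008·RH+0.085·T) = 0.424 μm/a
  r_corr = 0.3788 + 0.424 = 0.8028 μm/a
  mass loss = 0.8028 μm/a × 7.14 g/cm³ = 5.732 g·m⁻²·a⁻¹
Ordering by g·m⁻²·a⁻¹: zinc (5.73) > copper (2.08)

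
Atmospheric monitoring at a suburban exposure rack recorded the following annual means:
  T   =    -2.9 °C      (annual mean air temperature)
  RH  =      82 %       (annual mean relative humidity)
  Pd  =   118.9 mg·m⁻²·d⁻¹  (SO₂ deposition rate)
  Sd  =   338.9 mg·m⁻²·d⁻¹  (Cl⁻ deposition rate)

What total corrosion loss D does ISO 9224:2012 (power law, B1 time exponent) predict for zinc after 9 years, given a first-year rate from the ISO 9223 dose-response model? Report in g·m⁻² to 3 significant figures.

D(9) = 151 g·m⁻²

zinc: T≤10 °C ⇒ hinge +0.038·(-2.9−10) = -0.4902
  Pd branch = 0.0129·Pd^0.44·e^(0.046·RH+f) = 2.811 μm/a
  Cl⁻ term: 0.0175·338.9^0.57·exp(0.008·82+0.085·-2.9) = 0.7295
  sum: 2.811 + 0.7295 → r_corr = 3.541 μm/a
Power-law: D(9) = r_corr · 9^0.813
  D(9) = 3.541 × 9^0.813 = 3.541 × 5.968 = 21.13 μm
  Mass loss = 21.13 μm × 7.14 g/cm³ = 150.9 g·m⁻²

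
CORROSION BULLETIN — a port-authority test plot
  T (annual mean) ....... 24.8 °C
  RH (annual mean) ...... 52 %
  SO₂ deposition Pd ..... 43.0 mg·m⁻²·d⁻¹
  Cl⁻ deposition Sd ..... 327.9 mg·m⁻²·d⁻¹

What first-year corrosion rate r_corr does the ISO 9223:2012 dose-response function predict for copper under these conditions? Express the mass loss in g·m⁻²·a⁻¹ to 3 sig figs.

copper: f(T) = -0.080·(T−10) [T>10 °C] = -1.1840
  SO₂ term: 0.0053·43.0^0.26·exp(0.059·52-1.1840) = 0.09272
  Cl⁻ term: 0.01025·327.9^0.27·exp(0.036·52+0.049·24.8) = 1.073
  sum: 0.09272 + 1.073 → r_corr = 1.166 μm/a
Convert to mass loss: 1.166 μm/a × 8.96 g/cm³ = 10.45 g·m⁻²·a⁻¹

r_corr = 10.4 g·m⁻²·a⁻¹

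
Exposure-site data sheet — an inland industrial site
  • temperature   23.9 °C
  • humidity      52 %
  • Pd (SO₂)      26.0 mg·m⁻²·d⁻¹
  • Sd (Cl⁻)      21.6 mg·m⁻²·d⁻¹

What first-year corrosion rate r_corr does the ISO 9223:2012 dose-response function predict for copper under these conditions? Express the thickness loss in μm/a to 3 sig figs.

copper: T>10 °C ⇒ hinge -0.080·(23.9−10) = -1.1120
  sulphur-dioxide contribution → 0.08743 μm/a
  chloride contribution → 0.4928 μm/a
  ⇒ r_corr(copper) = 0.5802 μm/a

r_corr = 0.580 μm/a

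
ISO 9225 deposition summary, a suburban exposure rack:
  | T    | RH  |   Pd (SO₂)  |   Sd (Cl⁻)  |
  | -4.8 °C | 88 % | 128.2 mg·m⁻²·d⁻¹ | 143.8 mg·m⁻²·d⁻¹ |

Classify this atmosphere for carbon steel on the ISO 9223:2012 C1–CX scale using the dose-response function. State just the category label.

carbon steel: temperature factor f = +0.150·(-14.8) = -2.2200
  sulphur-dioxide contribution → 13.94 μm/a
  chloride contribution → 33.44 μm/a
  total first-year rate 47.38 μm/a
ISO 9223 Table 2 (carbon steel): 25 < 47.4 ≤ 50 μm/a ⇒ C3

C3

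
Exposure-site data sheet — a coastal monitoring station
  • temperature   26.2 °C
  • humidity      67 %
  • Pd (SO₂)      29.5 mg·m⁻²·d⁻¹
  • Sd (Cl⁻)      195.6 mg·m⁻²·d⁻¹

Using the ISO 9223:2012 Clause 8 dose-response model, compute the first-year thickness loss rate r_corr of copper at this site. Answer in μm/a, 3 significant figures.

copper: f(T) = -0.080·(T−10) [T>10 °C] = -1.2960
  Pd branch = 0.0053·Pd^0.26·e^(0.059·RH+f) = 0.1821 μm/a
  Cl⁻ term: 0.01025·195.6^0.27·exp(0.036·67+0.049·26.2) = 1.716
  sum: 0.1821 + 1.716 → r_corr = 1.898 μm/a

r_corr = 1.90 μm/a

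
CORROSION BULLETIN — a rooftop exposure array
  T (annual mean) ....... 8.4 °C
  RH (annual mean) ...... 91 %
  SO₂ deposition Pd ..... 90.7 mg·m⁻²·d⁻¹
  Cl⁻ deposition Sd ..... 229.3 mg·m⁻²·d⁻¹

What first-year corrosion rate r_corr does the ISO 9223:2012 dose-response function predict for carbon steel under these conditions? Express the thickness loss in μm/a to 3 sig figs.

r_corr = 173 μm/a

carbon steel: T≤10 °C ⇒ hinge +0.150·(8.4−10) = -0.2400
  sulphur-dioxide contribution → 89.56 μm/a
  chloride contribution → 83.59 μm/a
  ⇒ r_corr(carbon steel) = 173.2 μm/a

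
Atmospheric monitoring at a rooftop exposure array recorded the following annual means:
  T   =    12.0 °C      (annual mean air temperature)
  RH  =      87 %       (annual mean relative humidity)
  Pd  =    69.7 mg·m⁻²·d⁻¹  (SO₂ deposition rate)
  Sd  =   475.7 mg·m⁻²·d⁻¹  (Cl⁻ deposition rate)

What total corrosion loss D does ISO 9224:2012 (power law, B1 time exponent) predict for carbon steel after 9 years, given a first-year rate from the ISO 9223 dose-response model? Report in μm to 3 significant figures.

D(9) = 679 μm

carbon steel: T>10 °C ⇒ hinge -0.054·(12.0−10) = -0.1080
  SO₂ term: 1.77·69.7^0.52·exp(0.02·87-0.1080) = 82.27
  Sd branch = 0.102·Sd^0.62·e^(0.033·RH+0.04·T) = 133 μm/a
  sum: 82.27 + 133 → r_corr = 215.3 μm/a
ISO 9224: D(t) = r_corr · t^b with b = 0.523 (carbon steel, B1)
  D(9) = 215.3 × 9^0.523 = 215.3 × 3.156 = 679.3 μm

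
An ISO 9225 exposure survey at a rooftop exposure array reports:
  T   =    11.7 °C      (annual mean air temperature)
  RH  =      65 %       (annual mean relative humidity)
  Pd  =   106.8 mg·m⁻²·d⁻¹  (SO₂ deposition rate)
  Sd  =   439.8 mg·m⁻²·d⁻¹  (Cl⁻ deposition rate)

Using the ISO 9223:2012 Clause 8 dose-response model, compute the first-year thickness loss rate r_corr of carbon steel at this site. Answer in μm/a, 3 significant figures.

carbon steel: T>10 °C ⇒ hinge -0.054·(11.7−10) = -0.0918
  SO₂ term: 1.77·106.8^0.52·exp(0.02·65-0.0918) = 67.23
  Sd branch = 0.102·Sd^0.62·e^(0.033·RH+0.04·T) = 60.57 μm/a
  sum: 67.23 + 60.57 → r_corr = 127.8 μm/a

r_corr = 128 μm/a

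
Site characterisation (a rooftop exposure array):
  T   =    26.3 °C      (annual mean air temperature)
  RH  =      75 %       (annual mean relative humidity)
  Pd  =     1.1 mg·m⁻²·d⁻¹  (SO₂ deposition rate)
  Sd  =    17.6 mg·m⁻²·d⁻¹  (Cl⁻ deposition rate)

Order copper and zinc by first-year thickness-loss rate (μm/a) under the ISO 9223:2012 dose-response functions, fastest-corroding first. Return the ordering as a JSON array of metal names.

["zinc", "copper"]

copper: f(T) = -0.080·(T−10) [T>10 °C] = -1.3040
  Pd branch = 0.0053·Pd^0.26·e^(0.059·RH+f) = 0.1232 μm/a
  Cl⁻ term: 0.01025·17.6^0.27·exp(0.036·75+0.049·26.3) = 1.2
  sum: 0.1232 + 1.2 → r_corr = 1.323 μm/a
zinc: f(T) = -0.071·(T−10) [T>10 °C] = -1.1573
  Pd branch = 0.0129·Pd^0.44·e^(0.046·RH+f) = 0.1332 μm/a
  Sd branch = 0.0175·Sd^0.57·e^(0.008·RH+0.085·T) = 1.529 μm/a
  r_corr = 0.1332 + 1.529 = 1.662 μm/a
Ordering by μm/a: zinc (1.66) > copper (1.32)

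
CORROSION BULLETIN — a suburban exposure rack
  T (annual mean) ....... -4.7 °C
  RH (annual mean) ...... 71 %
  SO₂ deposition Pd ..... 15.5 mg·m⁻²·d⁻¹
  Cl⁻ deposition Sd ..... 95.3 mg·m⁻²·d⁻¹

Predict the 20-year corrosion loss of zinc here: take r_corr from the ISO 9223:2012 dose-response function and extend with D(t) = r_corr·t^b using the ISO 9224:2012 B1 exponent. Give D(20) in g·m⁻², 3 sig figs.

zinc: f(T) = +0.038·(T−10) [T≤10 °C] = -0.5586
  sulphur-dioxide contribution → 0.6459 μm/a
  chloride contribution → 0.2782 μm/a
  ⇒ r_corr(zinc) = 0.924 μm/a
Long-term exponent b (ISO 9224 Table 2, B1) = 0.813
  D(20) = 0.924 × 20^0.813 = 0.924 × 11.42 = 10.55 μm
  Mass loss = 10.55 μm × 7.14 g/cm³ = 75.36 g·m⁻²

D(20) = 75.4 g·m⁻²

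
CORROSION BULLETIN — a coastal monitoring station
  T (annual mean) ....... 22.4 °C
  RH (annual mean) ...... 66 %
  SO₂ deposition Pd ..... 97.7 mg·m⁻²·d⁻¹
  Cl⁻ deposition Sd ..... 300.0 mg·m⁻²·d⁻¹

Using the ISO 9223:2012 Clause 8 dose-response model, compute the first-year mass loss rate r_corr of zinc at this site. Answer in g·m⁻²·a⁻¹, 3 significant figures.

r_corr = 42.7 g·m⁻²·a⁻¹

zinc: f(T) = -0.071·(T−10) [T>10 °C] = -0.8804
  sulphur-dioxide contribution → 0.8362 μm/a
  chloride contribution → 5.143 μm/a
  total first-year rate 5.979 μm/a
Convert to mass loss: 5.979 μm/a × 7.14 g/cm³ = 42.69 g·m⁻²·a⁻¹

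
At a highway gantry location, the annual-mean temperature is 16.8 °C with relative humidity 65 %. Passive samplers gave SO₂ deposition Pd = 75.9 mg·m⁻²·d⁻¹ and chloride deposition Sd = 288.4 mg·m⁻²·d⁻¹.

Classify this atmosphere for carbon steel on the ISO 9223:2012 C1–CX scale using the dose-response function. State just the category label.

carbon steel: f(T) = -0.054·(T−10) [T>10 °C] = -0.3672
  Pd branch = 1.77·Pd^0.52·e^(0.02·RH+f) = 42.74 μm/a
  Cl⁻ term: 0.102·288.4^0.62·exp(0.033·65+0.04·16.8) = 57.17
  sum: 42.74 + 57.17 → r_corr = 99.91 μm/a
99.9 μm/a falls in (80, 200] for carbon steel → category C5

C5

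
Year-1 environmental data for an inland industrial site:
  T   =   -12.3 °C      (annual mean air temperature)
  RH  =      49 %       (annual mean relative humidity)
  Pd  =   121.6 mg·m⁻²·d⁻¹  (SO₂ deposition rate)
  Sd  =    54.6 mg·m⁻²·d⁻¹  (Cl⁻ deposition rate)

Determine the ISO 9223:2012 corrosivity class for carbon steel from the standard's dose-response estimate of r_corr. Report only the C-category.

C2

carbon steel: f(T) = +0.150·(T−10) [T≤10 °C] = -3.3450
  SO₂ term: 1.77·121.6^0.52·exp(0.02·49-3.3450) = 2.019
  Sd branch = 0.102·Sd^0.62·e^(0.033·RH+0.04·T) = 3.752 μm/a
  r_corr = 2.019 + 3.752 = 5.77 μm/a
ISO 9223 Table 2 (carbon steel): 1.3 < 5.77 ≤ 25 μm/a ⇒ C2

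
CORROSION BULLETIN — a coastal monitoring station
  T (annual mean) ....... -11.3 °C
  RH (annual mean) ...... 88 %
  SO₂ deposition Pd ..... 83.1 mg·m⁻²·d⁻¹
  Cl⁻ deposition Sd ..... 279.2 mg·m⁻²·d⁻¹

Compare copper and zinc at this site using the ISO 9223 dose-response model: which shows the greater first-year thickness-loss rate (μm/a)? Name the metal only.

zinc

copper: f(T) = +0.126·(T−10) [T≤10 °C] = -2.6838
  SO₂ term: 0.0053·83.1^0.26·exp(0.059·88-2.6838) = 0.2054
  Cl⁻ term: 0.01025·279.2^0.27·exp(0.036·88+0.049·-11.3) = 0.6405
  sum: 0.2054 + 0.6405 → r_corr = 0.8459 μm/a
zinc: f(T) = +0.038·(T−10) [T≤10 °C] = -0.8094
  Pd branch = 0.0129·Pd^0.44·e^(0.046·RH+f) = 2.3 μm/a
  Sd branch = 0.0175·Sd^0.57·e^(0.008·RH+0.085·T) = 0.3356 μm/a
  r_corr = 2.3 + 0.3356 = 2.636 μm/a
Ordering by μm/a: zinc (2.64) > copper (0.846)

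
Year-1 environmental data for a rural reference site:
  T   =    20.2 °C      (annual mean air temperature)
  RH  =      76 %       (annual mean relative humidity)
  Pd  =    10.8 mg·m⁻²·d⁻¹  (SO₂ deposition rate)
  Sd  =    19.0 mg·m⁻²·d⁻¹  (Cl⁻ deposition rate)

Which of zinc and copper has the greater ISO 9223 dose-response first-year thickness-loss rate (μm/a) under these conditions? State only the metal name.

zinc: f(T) = -0.071·(T−10) [T>10 °C] = -0.7242
  Pd branch = 0.0129·Pd^0.44·e^(0.046·RH+f) = 0.5876 μm/a
  Cl⁻ term: 0.0175·19.0^0.57·exp(0.008·76+0.085·20.2) = 0.9587
  r_corr = 0.5876 + 0.9587 = 1.546 μm/a
copper: f(T) = -0.080·(T−10) [T>10 °C] = -0.8160
  Pd branch = 0.0053·Pd^0.26·e^(0.059·RH+f) = 0.3854 μm/a
  Cl⁻ term: 0.01025·19.0^0.27·exp(0.036·76+0.049·20.2) = 0.9421
  r_corr = 0.3854 + 0.9421 = 1.328 μm/a
Ordering by μm/a: zinc (1.55) > copper (1.33)

zinc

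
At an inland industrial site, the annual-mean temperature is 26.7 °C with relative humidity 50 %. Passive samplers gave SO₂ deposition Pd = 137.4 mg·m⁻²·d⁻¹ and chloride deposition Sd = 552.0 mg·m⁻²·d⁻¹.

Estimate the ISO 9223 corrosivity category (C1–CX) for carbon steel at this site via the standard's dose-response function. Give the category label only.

carbon steel: f(T) = -0.054·(T−10) [T>10 °C] = -0.9018
  sulphur-dioxide contribution → 25.26 μm/a
  chloride contribution → 77.45 μm/a
  total first-year rate 102.7 μm/a
103 μm/a falls in (80, 200] for carbon steel → category C5

C5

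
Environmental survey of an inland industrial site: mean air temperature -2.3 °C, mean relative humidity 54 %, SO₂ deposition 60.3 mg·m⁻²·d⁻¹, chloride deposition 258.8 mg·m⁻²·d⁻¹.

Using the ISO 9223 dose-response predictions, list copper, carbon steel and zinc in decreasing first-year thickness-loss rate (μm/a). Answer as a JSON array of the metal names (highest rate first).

["carbon steel", "zinc", "copper"]

copper: f(T) = +0.126·(T−10) [T≤10 °C] = -1.5498
  Pd branch = 0.0053·Pd^0.26·e^(0.059·RH+f) = 0.07902 μm/a
  Cl⁻ term: 0.01025·258.8^0.27·exp(0.036·54+0.049·-2.3) = 0.2868
  r_corr = 0.07902 + 0.2868 = 0.3658 μm/a
carbon steel: temperature factor f = +0.150·(-12.3) = -1.8450
  Pd branch = 1.77·Pd^0.52·e^(0.02·RH+f) = 6.942 μm/a
  Cl⁻ term: 0.102·258.8^0.62·exp(0.033·54+0.04·-2.3) = 17.32
  r_corr = 6.942 + 17.32 = 24.26 μm/a
zinc: temperature factor f = +0.038·(-12.3) = -0.4674
  Pd branch = 0.0129·Pd^0.44·e^(0.046·RH+f) = 0.5885 μm/a
  Cl⁻ term: 0.0175·258.8^0.57·exp(0.008·54+0.085·-2.3) = 0.5262
  sum: 0.5885 + 0.5262 → r_corr = 1.115 μm/a
Ordering by μm/a: carbon steel (24.3) > zinc (1.11) > copper (0.366)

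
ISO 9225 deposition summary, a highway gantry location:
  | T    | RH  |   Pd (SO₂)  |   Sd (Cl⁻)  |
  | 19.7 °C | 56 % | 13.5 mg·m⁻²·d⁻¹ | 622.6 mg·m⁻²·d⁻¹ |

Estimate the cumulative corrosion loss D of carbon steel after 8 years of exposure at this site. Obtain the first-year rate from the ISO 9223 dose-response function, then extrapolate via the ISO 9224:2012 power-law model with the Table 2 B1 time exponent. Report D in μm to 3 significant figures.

D(8) = 265 μm

carbon steel: temperature factor f = -0.054·(9.7) = -0.5238
  SO₂ term: 1.77·13.5^0.52·exp(0.02·56-0.5238) = 12.44
  Sd branch = 0.102·Sd^0.62·e^(0.033·RH+0.04·T) = 76.88 μm/a
  r_corr = 12.44 + 76.88 = 89.32 μm/a
ISO 9224: D(t) = r_corr · t^b with b = 0.523 (carbon steel, B1)
  D(8) = 89.32 × 8^0.523 = 89.32 × 2.967 = 265 μm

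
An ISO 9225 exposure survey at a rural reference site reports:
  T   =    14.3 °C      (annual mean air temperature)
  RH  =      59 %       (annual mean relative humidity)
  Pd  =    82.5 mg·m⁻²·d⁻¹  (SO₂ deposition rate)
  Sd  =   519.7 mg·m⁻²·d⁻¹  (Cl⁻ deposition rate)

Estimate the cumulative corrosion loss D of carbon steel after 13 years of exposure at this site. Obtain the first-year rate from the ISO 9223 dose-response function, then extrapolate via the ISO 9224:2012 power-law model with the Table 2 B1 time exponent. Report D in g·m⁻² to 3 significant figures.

carbon steel: temperature factor f = -0.054·(4.3) = -0.2322
  SO₂ term: 1.77·82.5^0.52·exp(0.02·59-0.2322) = 45.31
  Sd branch = 0.102·Sd^0.62·e^(0.033·RH+0.04·T) = 61.14 μm/a
  r_corr = 45.31 + 61.14 = 106.4 μm/a
Power-law: D(13) = r_corr · 13^0.523
  D(13) = 106.4 × 13^0.523 = 106.4 × 3.825 = 407.1 μm
  Mass loss = 407.1 μm × 7.85 g/cm³ = 3196 g·m⁻²

D(13) = 3.20e+03 g·m⁻²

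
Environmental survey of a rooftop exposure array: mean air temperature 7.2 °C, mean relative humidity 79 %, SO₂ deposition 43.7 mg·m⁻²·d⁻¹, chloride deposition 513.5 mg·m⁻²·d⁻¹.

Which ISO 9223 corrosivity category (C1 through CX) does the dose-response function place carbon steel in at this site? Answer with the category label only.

C5

carbon steel: T≤10 °C ⇒ hinge +0.150·(7.2−10) = -0.4200
  Pd branch = 1.77·Pd^0.52·e^(0.02·RH+f) = 40.25 μm/a
  Sd branch = 0.102·Sd^0.62·e^(0.033·RH+0.04·T) = 88.39 μm/a
  sum: 40.25 + 88.39 → r_corr = 128.6 μm/a
129 μm/a falls in (80, 200] for carbon steel → category C5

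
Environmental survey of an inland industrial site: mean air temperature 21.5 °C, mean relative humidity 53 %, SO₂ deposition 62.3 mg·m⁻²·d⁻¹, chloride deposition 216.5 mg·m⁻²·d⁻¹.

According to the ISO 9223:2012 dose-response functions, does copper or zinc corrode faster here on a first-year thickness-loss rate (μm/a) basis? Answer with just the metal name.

copper: T>10 °C ⇒ hinge -0.080·(21.5−10) = -0.9200
  sulphur-dioxide contribution → 0.141 μm/a
  chloride contribution → 0.8462 μm/a
  total first-year rate 0.9872 μm/a
zinc: T>10 °C ⇒ hinge -0.071·(21.5−10) = -0.8165
  sulphur-dioxide contribution → 0.4021 μm/a
  chloride contribution → 3.565 μm/a
  total first-year rate 3.967 μm/a
Ordering by μm/a: zinc (3.97) > copper (0.987)

zinc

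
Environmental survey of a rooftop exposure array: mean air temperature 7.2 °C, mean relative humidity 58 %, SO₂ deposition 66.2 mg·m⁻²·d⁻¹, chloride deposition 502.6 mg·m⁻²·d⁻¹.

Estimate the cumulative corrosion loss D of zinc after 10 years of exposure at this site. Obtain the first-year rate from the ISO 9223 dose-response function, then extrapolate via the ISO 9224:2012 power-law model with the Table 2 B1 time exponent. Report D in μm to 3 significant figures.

zinc: f(T) = +0.038·(T−10) [T≤10 °C] = -0.1064
  Pd branch = 0.0129·Pd^0.44·e^(0.046·RH+f) = 1.057 μm/a
  Sd branch = 0.0175·Sd^0.57·e^(0.008·RH+0.085·T) = 1.778 μm/a
  sum: 1.057 + 1.778 → r_corr = 2.836 μm/a
Power-law: D(10) = r_corr · 10^0.813
  D(10) = 2.836 × 10^0.813 = 2.836 × 6.501 = 18.44 μm

D(10) = 18.4 μm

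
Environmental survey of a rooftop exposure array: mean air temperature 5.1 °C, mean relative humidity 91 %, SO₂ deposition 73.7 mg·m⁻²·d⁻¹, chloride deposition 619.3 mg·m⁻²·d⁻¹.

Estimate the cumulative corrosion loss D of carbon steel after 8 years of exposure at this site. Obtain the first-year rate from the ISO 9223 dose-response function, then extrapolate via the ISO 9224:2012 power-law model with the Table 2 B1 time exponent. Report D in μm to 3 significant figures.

carbon steel: f(T) = +0.150·(T−10) [T≤10 °C] = -0.7350
  SO₂ term: 1.77·73.7^0.52·exp(0.02·91-0.7350) = 49.01
  Sd branch = 0.102·Sd^0.62·e^(0.033·RH+0.04·T) = 135.6 μm/a
  sum: 49.01 + 135.6 → r_corr = 184.6 μm/a
Long-term exponent b (ISO 9224 Table 2, B1) = 0.523
  D(8) = 184.6 × 8^0.523 = 184.6 × 2.967 = 547.8 μm

D(8) = 548 μm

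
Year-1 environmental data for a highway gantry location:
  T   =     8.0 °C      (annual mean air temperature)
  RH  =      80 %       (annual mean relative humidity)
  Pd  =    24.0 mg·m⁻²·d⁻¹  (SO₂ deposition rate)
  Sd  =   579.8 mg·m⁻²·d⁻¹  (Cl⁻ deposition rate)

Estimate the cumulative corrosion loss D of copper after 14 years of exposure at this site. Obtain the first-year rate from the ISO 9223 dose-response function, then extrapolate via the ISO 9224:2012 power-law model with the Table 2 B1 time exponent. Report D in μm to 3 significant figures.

copper: f(T) = +0.126·(T−10) [T≤10 °C] = -0.2520
  sulphur-dioxide contribution → 1.056 μm/a
  chloride contribution → 1.506 μm/a
  total first-year rate 2.562 μm/a
ISO 9224: D(t) = r_corr · t^b with b = 0.667 (copper, B1)
  D(14) = 2.562 × 14^0.667 = 2.562 × 5.814 = 14.89 μm

D(14) = 14.9 μm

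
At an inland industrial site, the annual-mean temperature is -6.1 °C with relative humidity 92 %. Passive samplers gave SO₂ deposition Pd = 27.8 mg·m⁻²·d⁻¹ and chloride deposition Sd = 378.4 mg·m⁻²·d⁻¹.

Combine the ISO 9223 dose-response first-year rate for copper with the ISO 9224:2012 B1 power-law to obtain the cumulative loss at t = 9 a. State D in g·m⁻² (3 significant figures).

D(9) = 54.8 g·m⁻²

copper: f(T) = +0.126·(T−10) [T≤10 °C] = -2.0286
  sulphur-dioxide contribution → 0.3768 μm/a
  chloride contribution → 1.036 μm/a
  ⇒ r_corr(copper) = 1.413 μm/a
Power-law: D(9) = r_corr · 9^0.667
  D(9) = 1.413 × 9^0.667 = 1.413 × 4.33 = 6.117 μm
  Mass loss = 6.117 μm × 8.96 g/cm³ = 54.81 g·m⁻²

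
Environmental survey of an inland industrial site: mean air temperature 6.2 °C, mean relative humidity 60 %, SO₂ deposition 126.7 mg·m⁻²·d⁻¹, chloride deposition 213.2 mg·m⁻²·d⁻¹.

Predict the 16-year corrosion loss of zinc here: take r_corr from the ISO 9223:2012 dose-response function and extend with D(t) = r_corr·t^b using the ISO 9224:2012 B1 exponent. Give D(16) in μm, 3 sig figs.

D(16) = 23.8 μm

zinc: T≤10 °C ⇒ hinge +0.038·(6.2−10) = -0.1444
  Pd branch = 0.0129·Pd^0.44·e^(0.046·RH+f) = 1.485 μm/a
  Cl⁻ term: 0.0175·213.2^0.57·exp(0.008·60+0.085·6.2) = 1.018
  r_corr = 1.485 + 1.018 = 2.503 μm/a
ISO 9224: D(t) = r_corr · t^b with b = 0.813 (zinc, B1)
  D(16) = 2.503 × 16^0.813 = 2.503 × 9.527 = 23.85 μm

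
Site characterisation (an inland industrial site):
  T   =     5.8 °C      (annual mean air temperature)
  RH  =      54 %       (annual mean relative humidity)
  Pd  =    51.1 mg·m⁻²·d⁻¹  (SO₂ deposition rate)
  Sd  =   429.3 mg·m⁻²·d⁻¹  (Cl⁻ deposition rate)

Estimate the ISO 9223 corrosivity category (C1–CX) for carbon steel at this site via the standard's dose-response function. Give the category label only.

carbon steel: temperature factor f = +0.150·(-4.2) = -0.6300
  SO₂ term: 1.77·51.1^0.52·exp(0.02·54-0.6300) = 21.47
  Cl⁻ term: 0.102·429.3^0.62·exp(0.033·54+0.04·5.8) = 32.78
  r_corr = 21.47 + 32.78 = 54.25 μm/a
54.2 μm/a falls in (50, 80] for carbon steel → category C4

C4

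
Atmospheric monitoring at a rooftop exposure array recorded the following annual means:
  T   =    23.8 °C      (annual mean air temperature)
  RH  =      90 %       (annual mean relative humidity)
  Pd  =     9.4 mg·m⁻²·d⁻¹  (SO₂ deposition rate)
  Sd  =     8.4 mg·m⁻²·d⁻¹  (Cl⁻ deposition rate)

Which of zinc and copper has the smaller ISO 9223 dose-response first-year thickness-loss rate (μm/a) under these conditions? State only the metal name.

zinc: f(T) = -0.071·(T−10) [T>10 °C] = -0.9798
  sulphur-dioxide contribution → 0.8151 μm/a
  chloride contribution → 0.9144 μm/a
  ⇒ r_corr(zinc) = 1.73 μm/a
copper: temperature factor f = -0.080·(13.8) = -1.1040
  sulphur-dioxide contribution → 0.6367 μm/a
  chloride contribution → 1.492 μm/a
  total first-year rate 2.129 μm/a
Ordering by μm/a: copper (2.13) > zinc (1.73)

zinc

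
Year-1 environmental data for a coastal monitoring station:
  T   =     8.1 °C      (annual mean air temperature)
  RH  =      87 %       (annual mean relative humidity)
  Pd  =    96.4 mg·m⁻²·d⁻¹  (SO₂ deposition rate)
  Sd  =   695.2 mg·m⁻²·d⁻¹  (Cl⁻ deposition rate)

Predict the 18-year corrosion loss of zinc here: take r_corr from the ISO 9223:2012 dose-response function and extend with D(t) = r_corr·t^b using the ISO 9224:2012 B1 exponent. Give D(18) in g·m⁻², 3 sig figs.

D(18) = 585 g·m⁻²

zinc: temperature factor f = +0.038·(-1.9) = -0.0722
  sulphur-dioxide contribution → 4.901 μm/a
  chloride contribution → 2.913 μm/a
  ⇒ r_corr(zinc) = 7.814 μm/a
Long-term exponent b (ISO 9224 Table 2, B1) = 0.813
  D(18) = 7.814 × 18^0.813 = 7.814 × 10.48 = 81.92 μm
  Mass loss = 81.92 μm × 7.14 g/cm³ = 584.9 g·m⁻²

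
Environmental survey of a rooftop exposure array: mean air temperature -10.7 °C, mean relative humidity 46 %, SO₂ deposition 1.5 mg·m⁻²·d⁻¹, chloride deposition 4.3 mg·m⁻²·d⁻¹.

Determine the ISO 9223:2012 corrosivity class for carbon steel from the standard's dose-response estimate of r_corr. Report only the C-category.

carbon steel: temperature factor f = +0.150·(-20.7) = -3.1050
  sulphur-dioxide contribution → 0.2458 μm/a
  chloride contribution → 0.7494 μm/a
  total first-year rate 0.9952 μm/a
Category bounds: 0…1.3 μm/a bracket r_corr ⇒ C1

C1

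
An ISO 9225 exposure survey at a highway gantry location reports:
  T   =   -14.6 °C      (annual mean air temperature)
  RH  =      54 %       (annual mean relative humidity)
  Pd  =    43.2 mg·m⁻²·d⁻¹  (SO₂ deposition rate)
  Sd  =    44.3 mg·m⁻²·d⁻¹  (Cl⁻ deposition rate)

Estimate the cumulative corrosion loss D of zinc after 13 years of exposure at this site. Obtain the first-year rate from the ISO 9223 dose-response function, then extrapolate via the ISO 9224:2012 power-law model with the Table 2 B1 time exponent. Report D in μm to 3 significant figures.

zinc: T≤10 °C ⇒ hinge +0.038·(-14.6−10) = -0.9348
  sulphur-dioxide contribution → 0.3184 μm/a
  chloride contribution → 0.06763 μm/a
  ⇒ r_corr(zinc) = 0.3861 μm/a
Power-law: D(13) = r_corr · 13^0.813
  D(13) = 0.3861 × 13^0.813 = 0.3861 × 8.047 = 3.107 μm

D(13) = 3.11 μm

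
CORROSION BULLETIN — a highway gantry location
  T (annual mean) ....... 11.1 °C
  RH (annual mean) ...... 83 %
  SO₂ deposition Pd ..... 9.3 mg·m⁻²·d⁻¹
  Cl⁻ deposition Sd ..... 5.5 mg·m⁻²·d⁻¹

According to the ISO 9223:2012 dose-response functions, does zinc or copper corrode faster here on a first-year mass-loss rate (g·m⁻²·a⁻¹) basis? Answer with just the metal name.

copper

zinc: T>10 °C ⇒ hinge -0.071·(11.1−10) = -0.0781
  SO₂ term: 0.0129·9.3^0.44·exp(0.046·83-0.0781) = 1.449
  Cl⁻ term: 0.0175·5.5^0.57·exp(0.008·83+0.085·11.1) = 0.2308
  sum: 1.449 + 0.2308 → r_corr = 1.679 μm/a
  mass loss = 1.679 μm/a × 7.14 g/cm³ = 11.99 g·m⁻²·a⁻¹
copper: temperature factor f = -0.080·(1.1) = -0.0880
  Pd branch = 0.0053·Pd^0.26·e^(0.059·RH+f) = 1.16 μm/a
  Sd branch = 0.01025·Sd^0.27·e^(0.036·RH+0.049·T) = 0.5553 μm/a
  sum: 1.16 + 0.5553 → r_corr = 1.716 μm/a
  mass loss = 1.716 μm/a × 8.96 g/cm³ = 15.37 g·m⁻²·a⁻¹
Ordering by g·m⁻²·a⁻¹: copper (15.4) > zinc (12)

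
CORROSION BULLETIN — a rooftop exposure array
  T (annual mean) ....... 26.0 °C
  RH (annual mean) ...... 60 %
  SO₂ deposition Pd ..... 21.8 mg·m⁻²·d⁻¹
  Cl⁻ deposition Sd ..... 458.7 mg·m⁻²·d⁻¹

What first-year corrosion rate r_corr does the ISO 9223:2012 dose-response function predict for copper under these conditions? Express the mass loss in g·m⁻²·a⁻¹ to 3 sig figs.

copper: temperature factor f = -0.080·(16.0) = -1.2800
  sulphur-dioxide contribution → 0.1132 μm/a
  chloride contribution → 1.662 μm/a
  ⇒ r_corr(copper) = 1.775 μm/a
Convert to mass loss: 1.775 μm/a × 8.96 g/cm³ = 15.91 g·m⁻²·a⁻¹

r_corr = 15.9 g·m⁻²·a⁻¹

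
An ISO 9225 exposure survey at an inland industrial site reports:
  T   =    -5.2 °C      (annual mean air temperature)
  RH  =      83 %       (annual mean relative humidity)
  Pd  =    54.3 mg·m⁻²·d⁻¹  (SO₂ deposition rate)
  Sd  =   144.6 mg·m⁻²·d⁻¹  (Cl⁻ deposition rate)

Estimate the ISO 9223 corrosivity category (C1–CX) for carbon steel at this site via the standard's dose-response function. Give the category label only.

carbon steel: temperature factor f = +0.150·(-15.2) = -2.2800
  Pd branch = 1.77·Pd^0.52·e^(0.02·RH+f) = 7.6 μm/a
  Cl⁻ term: 0.102·144.6^0.62·exp(0.033·83+0.04·-5.2) = 28
  r_corr = 7.6 + 28 = 35.6 μm/a
35.6 μm/a falls in (25, 50] for carbon steel → category C3

C3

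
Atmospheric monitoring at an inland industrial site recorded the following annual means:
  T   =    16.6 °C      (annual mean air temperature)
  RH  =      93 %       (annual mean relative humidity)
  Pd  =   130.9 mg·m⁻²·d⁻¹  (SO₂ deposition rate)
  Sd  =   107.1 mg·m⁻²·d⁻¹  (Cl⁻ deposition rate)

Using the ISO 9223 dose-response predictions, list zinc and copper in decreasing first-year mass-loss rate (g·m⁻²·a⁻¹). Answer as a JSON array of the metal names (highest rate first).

zinc: temperature factor f = -0.071·(6.6) = -0.4686
  Pd branch = 0.0129·Pd^0.44·e^(0.046·RH+f) = 4.971 μm/a
  Cl⁻ term: 0.0175·107.1^0.57·exp(0.008·93+0.085·16.6) = 2.167
  sum: 4.971 + 2.167 → r_corr = 7.138 μm/a
  mass loss = 7.138 μm/a × 7.14 g/cm³ = 50.97 g·m⁻²·a⁻¹
copper: f(T) = -0.080·(T−10) [T>10 °C] = -0.5280
  Pd branch = 0.0053·Pd^0.26·e^(0.059·RH+f) = 2.681 μm/a
  Sd branch = 0.01025·Sd^0.27·e^(0.036·RH+0.049·T) = 2.323 μm/a
  r_corr = 2.681 + 2.323 = 5.004 μm/a
  mass loss = 5.004 μm/a × 8.96 g/cm³ = 44.84 g·m⁻²·a⁻¹
Ordering by g·m⁻²·a⁻¹: zinc (51) > copper (44.8)

["zinc", "copper"]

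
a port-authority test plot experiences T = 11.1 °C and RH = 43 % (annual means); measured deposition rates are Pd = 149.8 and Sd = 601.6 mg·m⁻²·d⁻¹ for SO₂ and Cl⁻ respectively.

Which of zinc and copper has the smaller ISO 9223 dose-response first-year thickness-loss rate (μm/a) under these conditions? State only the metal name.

zinc: T>10 °C ⇒ hinge -0.071·(11.1−10) = -0.0781
  Pd branch = 0.0129·Pd^0.44·e^(0.046·RH+f) = 0.7815 μm/a
  Sd branch = 0.0175·Sd^0.57·e^(0.008·RH+0.085·T) = 2.434 μm/a
  r_corr = 0.7815 + 2.434 = 3.216 μm/a
copper: f(T) = -0.080·(T−10) [T>10 °C] = -0.0880
  Pd branch = 0.0053·Pd^0.26·e^(0.059·RH+f) = 0.2257 μm/a
  Cl⁻ term: 0.01025·601.6^0.27·exp(0.036·43+0.049·11.1) = 0.4673
  sum: 0.2257 + 0.4673 → r_corr = 0.693 μm/a
Ordering by μm/a: zinc (3.22) > copper (0.693)

copper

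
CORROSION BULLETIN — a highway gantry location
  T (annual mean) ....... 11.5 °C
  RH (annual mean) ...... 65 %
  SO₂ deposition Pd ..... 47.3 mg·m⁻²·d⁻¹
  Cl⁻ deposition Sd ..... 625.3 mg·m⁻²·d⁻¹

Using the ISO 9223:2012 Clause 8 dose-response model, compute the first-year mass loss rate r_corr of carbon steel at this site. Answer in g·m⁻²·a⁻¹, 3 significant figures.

r_corr = 936 g·m⁻²·a⁻¹

carbon steel: f(T) = -0.054·(T−10) [T>10 °C] = -0.0810
  sulphur-dioxide contribution → 44.49 μm/a
  chloride contribution → 74.73 μm/a
  ⇒ r_corr(carbon steel) = 119.2 μm/a
Convert to mass loss: 119.2 μm/a × 7.85 g/cm³ = 935.9 g·m⁻²·a⁻¹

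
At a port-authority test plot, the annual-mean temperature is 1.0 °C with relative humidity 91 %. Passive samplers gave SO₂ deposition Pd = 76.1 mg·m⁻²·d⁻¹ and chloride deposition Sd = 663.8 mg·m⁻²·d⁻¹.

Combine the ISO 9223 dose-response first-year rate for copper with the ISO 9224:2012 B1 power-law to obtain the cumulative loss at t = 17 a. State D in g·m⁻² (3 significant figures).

copper: T≤10 °C ⇒ hinge +0.126·(1.0−10) = -1.1340
  sulphur-dioxide contribution → 1.129 μm/a
  chloride contribution → 1.647 μm/a
  ⇒ r_corr(copper) = 2.776 μm/a
Long-term exponent b (ISO 9224 Table 2, B1) = 0.667
  D(17) = 2.776 × 17^0.667 = 2.776 × 6.618 = 18.37 μm
  Mass loss = 18.37 μm × 8.96 g/cm³ = 164.6 g·m⁻²

D(17) = 165 g·m⁻²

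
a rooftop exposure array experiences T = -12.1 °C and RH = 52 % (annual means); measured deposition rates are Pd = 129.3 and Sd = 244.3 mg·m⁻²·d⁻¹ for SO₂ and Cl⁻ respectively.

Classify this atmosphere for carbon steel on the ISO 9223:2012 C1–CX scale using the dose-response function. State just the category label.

C2

carbon steel: f(T) = +0.150·(T−10) [T≤10 °C] = -3.3150
  sulphur-dioxide contribution → 2.28 μm/a
  chloride contribution → 10.57 μm/a
  ⇒ r_corr(carbon steel) = 12.85 μm/a
12.9 μm/a falls in (1.3, 25] for carbon steel → category C2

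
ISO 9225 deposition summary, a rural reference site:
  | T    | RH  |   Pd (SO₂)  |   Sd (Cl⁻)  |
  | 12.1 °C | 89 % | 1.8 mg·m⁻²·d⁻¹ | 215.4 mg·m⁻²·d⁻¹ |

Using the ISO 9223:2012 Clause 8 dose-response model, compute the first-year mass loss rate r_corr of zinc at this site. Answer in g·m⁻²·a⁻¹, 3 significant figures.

r_corr = 21.4 g·m⁻²·a⁻¹

zinc: f(T) = -0.071·(T−10) [T>10 °C] = -0.1491
  Pd branch = 0.0129·Pd^0.44·e^(0.046·RH+f) = 0.8633 μm/a
  Sd branch = 0.0175·Sd^0.57·e^(0.008·RH+0.085·T) = 2.132 μm/a
  r_corr = 0.8633 + 2.132 = 2.996 μm/a
Convert to mass loss: 2.996 μm/a × 7.14 g/cm³ = 21.39 g·m⁻²·a⁻¹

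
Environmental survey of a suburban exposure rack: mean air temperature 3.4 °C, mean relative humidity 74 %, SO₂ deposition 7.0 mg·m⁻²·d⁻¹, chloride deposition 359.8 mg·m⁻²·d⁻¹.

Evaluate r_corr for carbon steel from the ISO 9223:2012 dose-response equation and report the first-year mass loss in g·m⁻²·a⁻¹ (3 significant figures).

r_corr = 468 g·m⁻²·a⁻¹

carbon steel: f(T) = +0.150·(T−10) [T≤10 °C] = -0.9900
  Pd branch = 1.77·Pd^0.52·e^(0.02·RH+f) = 7.947 μm/a
  Cl⁻ term: 0.102·359.8^0.62·exp(0.033·74+0.04·3.4) = 51.64
  sum: 7.947 + 51.64 → r_corr = 59.59 μm/a
Convert to mass loss: 59.59 μm/a × 7.85 g/cm³ = 467.7 g·m⁻²·a⁻¹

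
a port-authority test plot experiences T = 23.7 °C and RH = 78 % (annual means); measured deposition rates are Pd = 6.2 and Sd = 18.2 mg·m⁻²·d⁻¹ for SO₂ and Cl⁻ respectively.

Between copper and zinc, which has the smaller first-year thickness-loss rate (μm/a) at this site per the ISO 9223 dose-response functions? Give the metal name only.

copper: temperature factor f = -0.080·(13.7) = -1.0960
  SO₂ term: 0.0053·6.2^0.26·exp(0.059·78-1.0960) = 0.2837
  Sd branch = 0.01025·Sd^0.27·e^(0.036·RH+0.049·T) = 1.188 μm/a
  sum: 0.2837 + 1.188 → r_corr = 1.472 μm/a
zinc: f(T) = -0.071·(T−10) [T>10 °C] = -0.9727
  SO₂ term: 0.0129·6.2^0.44·exp(0.046·78-0.9727) = 0.3936
  Sd branch = 0.0175·Sd^0.57·e^(0.008·RH+0.085·T) = 1.28 μm/a
  sum: 0.3936 + 1.28 → r_corr = 1.673 μm/a
Ordering by μm/a: zinc (1.67) > copper (1.47)

copper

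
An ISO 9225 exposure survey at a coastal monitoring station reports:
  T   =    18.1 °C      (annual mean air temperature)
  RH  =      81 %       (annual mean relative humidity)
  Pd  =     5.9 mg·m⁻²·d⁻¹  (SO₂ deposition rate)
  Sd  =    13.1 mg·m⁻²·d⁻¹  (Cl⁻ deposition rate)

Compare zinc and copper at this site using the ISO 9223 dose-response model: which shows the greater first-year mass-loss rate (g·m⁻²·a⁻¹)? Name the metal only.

copper

zinc: T>10 °C ⇒ hinge -0.071·(18.1−10) = -0.5751
  sulphur-dioxide contribution → 0.6579 μm/a
  chloride contribution → 0.6753 μm/a
  total first-year rate 1.333 μm/a
  mass loss = 1.333 μm/a × 7.14 g/cm³ = 9.519 g·m⁻²·a⁻¹
copper: T>10 °C ⇒ hinge -0.080·(18.1−10) = -0.6480
  sulphur-dioxide contribution → 0.5233 μm/a
  chloride contribution → 0.9204 μm/a
  total first-year rate 1.444 μm/a
  mass loss = 1.444 μm/a × 8.96 g/cm³ = 12.94 g·m⁻²·a⁻¹
Ordering by g·m⁻²·a⁻¹: copper (12.9) > zinc (9.52)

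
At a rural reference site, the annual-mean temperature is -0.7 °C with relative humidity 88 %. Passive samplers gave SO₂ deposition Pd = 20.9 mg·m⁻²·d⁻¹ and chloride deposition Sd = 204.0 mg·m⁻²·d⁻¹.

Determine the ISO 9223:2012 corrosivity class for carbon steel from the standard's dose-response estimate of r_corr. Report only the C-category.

carbon steel: T≤10 °C ⇒ hinge +0.150·(-0.7−10) = -1.6050
  sulphur-dioxide contribution → 10.04 μm/a
  chloride contribution → 48.93 μm/a
  total first-year rate 58.97 μm/a
59 μm/a falls in (50, 80] for carbon steel → category C4

C4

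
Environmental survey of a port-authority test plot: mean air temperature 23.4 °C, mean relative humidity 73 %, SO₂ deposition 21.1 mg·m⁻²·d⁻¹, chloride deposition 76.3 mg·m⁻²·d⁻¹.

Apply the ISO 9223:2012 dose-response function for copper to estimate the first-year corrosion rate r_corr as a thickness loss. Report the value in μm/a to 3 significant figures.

r_corr = 1.74 μm/a

copper: temperature factor f = -0.080·(13.4) = -1.0720
  SO₂ term: 0.0053·21.1^0.26·exp(0.059·73-1.0720) = 0.2975
  Cl⁻ term: 0.01025·76.3^0.27·exp(0.036·73+0.049·23.4) = 1.44
  sum: 0.2975 + 1.44 → r_corr = 1.737 μm/a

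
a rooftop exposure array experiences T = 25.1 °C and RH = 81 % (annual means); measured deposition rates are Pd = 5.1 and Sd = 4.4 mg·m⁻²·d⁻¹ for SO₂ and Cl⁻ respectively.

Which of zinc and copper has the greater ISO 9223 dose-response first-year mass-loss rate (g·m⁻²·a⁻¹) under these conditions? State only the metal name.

copper

zinc: T>10 °C ⇒ hinge -0.071·(25.1−10) = -1.0721
  SO₂ term: 0.0129·5.1^0.44·exp(0.046·81-1.0721) = 0.3754
  Cl⁻ term: 0.0175·4.4^0.57·exp(0.008·81+0.085·25.1) = 0.6573
  sum: 0.3754 + 0.6573 → r_corr = 1.033 μm/a
  mass loss = 1.033 μm/a × 7.14 g/cm³ = 7.374 g·m⁻²·a⁻¹
copper: temperature factor f = -0.080·(15.1) = -1.2080
  SO₂ term: 0.0053·5.1^0.26·exp(0.059·81-1.2080) = 0.2878
  Cl⁻ term: 0.01025·4.4^0.27·exp(0.036·81+0.049·25.1) = 0.966
  sum: 0.2878 + 0.966 → r_corr = 1.254 μm/a
  mass loss = 1.254 μm/a × 8.96 g/cm³ = 11.23 g·m⁻²·a⁻¹
Ordering by g·m⁻²·a⁻¹: copper (11.2) > zinc (7.37)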